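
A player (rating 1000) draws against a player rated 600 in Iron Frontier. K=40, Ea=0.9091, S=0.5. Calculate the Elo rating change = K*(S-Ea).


Elo update: delta = K * (S - Ea), where S = 0.5 (draws)
S - Ea = 0.5 - 0.9091 = -0.4091
Rating change = 40 * -0.4091
= -16.36

-16.36 rating points


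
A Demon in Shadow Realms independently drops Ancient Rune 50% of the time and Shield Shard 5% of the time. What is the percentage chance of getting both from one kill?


For independent events, P(both) = P(A) * P(B)
= 50% * 5%
= 250 / 100 %
= 2.5%

2.5%


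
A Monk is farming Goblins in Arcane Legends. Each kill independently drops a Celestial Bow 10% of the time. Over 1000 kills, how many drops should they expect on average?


Expected drops = kills * (drop_rate / 100)
= 1000 * (10 / 100)
= 1000 * 0.1
= 100.0

100.0 drops


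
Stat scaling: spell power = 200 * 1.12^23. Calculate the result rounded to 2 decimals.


value = base * growth^level
= 200 * 1.12^23
= 200 * 13.552347
= 2710.47

2710.47 spell power


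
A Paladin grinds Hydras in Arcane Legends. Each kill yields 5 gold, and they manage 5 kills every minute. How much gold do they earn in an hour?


Gold per minute = 5 * 5 = 25
Gold per hour = 25 * 60 = 1500

1500 gold/hour


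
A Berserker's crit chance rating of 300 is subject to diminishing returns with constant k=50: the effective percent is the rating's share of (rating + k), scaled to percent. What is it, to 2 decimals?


effective% = rating / (rating + k) * 100
= 300 / (300 + 50) * 100
= 300 / 350 * 100
= 0.857143 * 100
= 85.71%

85.71%


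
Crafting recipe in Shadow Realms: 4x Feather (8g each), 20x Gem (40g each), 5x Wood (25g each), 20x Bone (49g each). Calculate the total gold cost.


Cost breakdown:
  Feather: 4 * 8 = 32
  Gem: 20 * 40 = 800
  Wood: 5 * 25 = 125
  Bone: 20 * 49 = 980
Total = 32 + 800 + 125 + 980 = 1937

1937 gold


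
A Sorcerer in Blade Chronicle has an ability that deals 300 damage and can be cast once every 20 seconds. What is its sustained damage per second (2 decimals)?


DPS = damage / cooldown
= 300 / 20
= 15.00

15.00 DPS


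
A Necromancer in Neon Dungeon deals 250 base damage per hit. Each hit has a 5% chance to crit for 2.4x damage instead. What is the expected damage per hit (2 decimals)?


E[dmg] = base * (1 + crit_chance * (crit_mult - 1))
cc as decimal = 5/100 = 0.05
cm - 1 = 2.4 - 1 = 1.4
Bonus factor = 0.05 * 1.4 = 0.07
Total multiplier = 1 + 0.07 = 1.07
Expected damage = 250 * 1.07 = 267.50

267.50 damage


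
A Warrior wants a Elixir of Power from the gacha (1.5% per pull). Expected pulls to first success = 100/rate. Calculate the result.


Expected pulls for a geometric distribution = 1/p = 100 / rate%
= 100 / 1.5
= 66.67

66.67 pulls


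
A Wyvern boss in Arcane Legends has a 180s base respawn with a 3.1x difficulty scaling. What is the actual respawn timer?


Respawn time = base * multiplier
= 180 * 3.1
= 558.0 seconds

558.0 seconds


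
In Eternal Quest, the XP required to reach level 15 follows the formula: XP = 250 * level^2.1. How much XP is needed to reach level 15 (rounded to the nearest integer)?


XP = 250 * level^2.1
Substitute level = 15:
XP = 250 * 15^2.1
= 250 * 294.9794
= 73745

73745 XP


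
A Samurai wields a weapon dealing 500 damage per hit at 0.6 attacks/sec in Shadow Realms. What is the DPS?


DPS = damage * attack_speed
= 500 * 0.6
= 300.0

300.0 DPS


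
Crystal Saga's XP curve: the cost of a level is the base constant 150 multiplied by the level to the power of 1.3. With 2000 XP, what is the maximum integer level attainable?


XP = 150 * level^1.3, so level = (XP / 150)^(1/1.3)
= (2000 / 150)^(1/1.3)
= 13.3333^0.7692
= 7.3339
Floor: level = 7

level 7


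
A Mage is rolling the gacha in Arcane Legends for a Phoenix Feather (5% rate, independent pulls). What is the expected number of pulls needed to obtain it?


Expected pulls for a geometric distribution = 1/p = 100 / rate%
= 100 / 5
= 20.0

20.0 pulls


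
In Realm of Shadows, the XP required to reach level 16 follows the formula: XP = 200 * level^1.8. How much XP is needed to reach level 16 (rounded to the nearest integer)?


XP = 200 * level^1.8
Substitute level = 16:
XP = 200 * 16^1.8
= 200 * 147.0334
= 29407

29407 XP


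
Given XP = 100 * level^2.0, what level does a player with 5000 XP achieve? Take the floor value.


XP = 100 * level^2.0, so level = (XP / 100)^(1/2.0)
= (5000 / 100)^(1/2.0)
= 50.0^0.5
= 7.0711
Floor: level = 7

level 7


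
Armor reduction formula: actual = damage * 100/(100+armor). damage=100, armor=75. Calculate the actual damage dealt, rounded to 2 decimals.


actual = 100 * 100 / (100 + 75)
= 100 * 100 / 175
= 10000 / 175
= 57.14

57.14 damage


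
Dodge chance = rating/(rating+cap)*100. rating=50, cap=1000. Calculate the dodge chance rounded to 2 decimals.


dodge% = 50 / (50 + 1000) * 100
= 50 / 1050 * 100
= 0.047619 * 100
= 4.76%

4.76%


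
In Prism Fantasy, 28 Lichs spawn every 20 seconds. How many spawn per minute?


Spawns per minute = count * (60 / interval)
= 28 * (60 / 20)
= 28 * 3.0
= 84.0

84.0 per minute


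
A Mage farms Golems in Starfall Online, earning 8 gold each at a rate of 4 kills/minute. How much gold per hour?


Gold per minute = 8 * 4 = 32
Gold per hour = 32 * 60 = 1920

1920 gold/hour


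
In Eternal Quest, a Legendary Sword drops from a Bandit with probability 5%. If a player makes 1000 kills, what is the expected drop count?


Expected drops = kills * (drop_rate / 100)
= 1000 * (5 / 100)
= 1000 * 0.05
= 50.0

50.0 drops


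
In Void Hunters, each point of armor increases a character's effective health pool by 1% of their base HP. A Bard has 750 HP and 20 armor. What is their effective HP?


EHP = 750 * (1 + 20/100)
= 750 * (1 + 0.2)
= 750 * 1.2
= 900.0

900.0 EHP


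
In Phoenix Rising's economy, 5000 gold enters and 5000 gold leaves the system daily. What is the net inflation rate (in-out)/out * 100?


Net gold = 5000 - 5000 = 0
Inflation rate = net / sunk * 100 = 0 / 5000 * 100
= 0.0 * 100
= 0.00%

0.00%


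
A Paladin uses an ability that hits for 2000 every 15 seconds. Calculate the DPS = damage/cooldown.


DPS = damage / cooldown
= 2000 / 15
= 133.33

133.33 DPS


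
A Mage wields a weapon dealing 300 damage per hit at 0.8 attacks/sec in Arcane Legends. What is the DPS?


DPS = damage * attack_speed
= 300 * 0.8
= 240.0

240.0 DPS


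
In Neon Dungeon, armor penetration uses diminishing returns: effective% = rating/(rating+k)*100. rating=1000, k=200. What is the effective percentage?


effective% = rating / (rating + k) * 100
= 1000 / (1000 + 200) * 100
= 1000 / 1200 * 100
= 0.833333 * 100
= 83.33%

83.33%


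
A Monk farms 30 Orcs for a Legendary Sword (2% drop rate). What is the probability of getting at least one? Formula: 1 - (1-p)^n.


P(at least one) = 1 - P(none) = 1 - (1-p)^n
p = 2/100 = 0.02
1 - p = 0.98
(1 - p)^30 = 0.98^30 = 0.545484
P(at least one) = 1 - 0.545484 = 0.4545

0.4545


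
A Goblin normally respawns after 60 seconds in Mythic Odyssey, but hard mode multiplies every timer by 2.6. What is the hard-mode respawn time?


Respawn time = base * multiplier
= 60 * 2.6
= 156.0 seconds

156.0 seconds


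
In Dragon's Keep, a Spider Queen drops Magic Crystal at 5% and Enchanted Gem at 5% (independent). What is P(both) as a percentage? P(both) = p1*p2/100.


For independent events, P(both) = P(A) * P(B)
= 5% * 5%
= 25 / 100 %
= 0.25%

0.25%


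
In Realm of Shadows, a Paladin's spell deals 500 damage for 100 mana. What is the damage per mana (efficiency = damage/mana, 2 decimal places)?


Efficiency = damage / mana
= 500 / 100
= 5.00

5.00 dmg/mana


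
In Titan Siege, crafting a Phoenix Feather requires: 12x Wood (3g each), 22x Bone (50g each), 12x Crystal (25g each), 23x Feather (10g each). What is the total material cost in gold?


Cost breakdown:
  Wood: 12 * 3 = 36
  Bone: 22 * 50 = 1100
  Crystal: 12 * 25 = 300
  Feather: 23 * 10 = 230
Total = 36 + 1100 + 300 + 230 = 1666

1666 gold


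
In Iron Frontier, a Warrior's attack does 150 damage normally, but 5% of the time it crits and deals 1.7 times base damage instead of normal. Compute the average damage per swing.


E[dmg] = base * (1 + crit_chance * (crit_mult - 1))
cc as decimal = 5/100 = 0.05
cm - 1 = 1.7 - 1 = 0.7
Bonus factor = 0.05 * 0.7 = 0.035
Total multiplier = 1 + 0.035 = 1.035
Expected damage = 150 * 1.035 = 155.25

155.25 damage


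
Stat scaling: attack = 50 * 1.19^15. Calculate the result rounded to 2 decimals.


value = base * growth^level
= 50 * 1.19^15
= 50 * 13.58953
= 679.48

679.48 attack


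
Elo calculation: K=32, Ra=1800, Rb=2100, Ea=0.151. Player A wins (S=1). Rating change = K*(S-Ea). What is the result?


Elo update: delta = K * (S - Ea), where S = 1 (wins)
S - Ea = 1 - 0.151 = 0.849
Rating change = 32 * 0.849
= 27.17

27.17 rating points


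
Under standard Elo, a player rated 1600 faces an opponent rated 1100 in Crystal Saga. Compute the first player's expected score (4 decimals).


Elo expected score: Ea = 1/(1 + 10^((Rb-Ra)/400))
Rb - Ra = 1100 - 1600 = -500
(Rb-Ra)/400 = -500/400 = -1.25
10^-1.25 = 0.056234
Ea = 1/(1 + 0.056234) = 1/1.056234 = 0.9468

0.9468


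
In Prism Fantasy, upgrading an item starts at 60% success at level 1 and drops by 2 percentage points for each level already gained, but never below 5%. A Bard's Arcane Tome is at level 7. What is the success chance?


raw_rate = 60 - 2 * (7 - 1)
= 60 - 2 * 6
= 60 - 12
= 48
Apply floor: max(48, 5) = 48%

48%


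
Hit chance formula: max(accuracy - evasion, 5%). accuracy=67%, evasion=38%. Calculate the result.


accuracy - evasion = 67 - 38 = 29
Apply floor: max(29, 5) = 29
Hit chance = 29%

29%


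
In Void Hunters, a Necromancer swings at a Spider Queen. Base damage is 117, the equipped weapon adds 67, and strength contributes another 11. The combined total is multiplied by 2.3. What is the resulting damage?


Sum base + weapon + str = 117 + 67 + 11 = 195
Multiply by 2.3:
195 * 2.3 = 448.5

448.5 damage


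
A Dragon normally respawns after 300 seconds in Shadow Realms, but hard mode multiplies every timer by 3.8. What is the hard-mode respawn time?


Respawn time = base * multiplier
= 300 * 3.8
= 1140.0 seconds

1140.0 seconds


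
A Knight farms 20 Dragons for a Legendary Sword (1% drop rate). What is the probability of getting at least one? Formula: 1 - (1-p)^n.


P(at least one) = 1 - P(none) = 1 - (1-p)^n
p = 1/100 = 0.01
1 - p = 0.99
(1 - p)^20 = 0.99^20 = 0.817907
P(at least one) = 1 - 0.817907 = 0.1821

0.1821


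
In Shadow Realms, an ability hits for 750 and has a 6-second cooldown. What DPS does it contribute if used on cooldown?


DPS = damage / cooldown
= 750 / 6
= 125.00

125.00 DPS


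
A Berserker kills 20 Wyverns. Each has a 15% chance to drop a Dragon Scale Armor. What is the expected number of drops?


Expected drops = kills * (drop_rate / 100)
= 20 * (15 / 100)
= 20 * 0.15
= 3.0

3.0 drops


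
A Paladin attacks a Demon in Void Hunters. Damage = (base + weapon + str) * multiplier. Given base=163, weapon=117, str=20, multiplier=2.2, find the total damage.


Sum base + weapon + str = 163 + 117 + 20 = 300
Multiply by 2.2:
300 * 2.2 = 660.0

660.0 damage


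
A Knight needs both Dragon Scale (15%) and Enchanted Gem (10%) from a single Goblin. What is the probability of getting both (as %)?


For independent events, P(both) = P(A) * P(B)
= 15% * 10%
= 150 / 100 %
= 1.5%

1.5%


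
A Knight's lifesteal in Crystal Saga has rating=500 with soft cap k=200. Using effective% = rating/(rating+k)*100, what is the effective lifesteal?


effective% = rating / (rating + k) * 100
= 500 / (500 + 200) * 100
= 500 / 700 * 100
= 0.714286 * 100
= 71.43%

71.43%


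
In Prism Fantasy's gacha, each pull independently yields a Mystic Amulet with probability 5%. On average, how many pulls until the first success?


Expected pulls for a geometric distribution = 1/p = 100 / rate%
= 100 / 5
= 20.0

20.0 pulls


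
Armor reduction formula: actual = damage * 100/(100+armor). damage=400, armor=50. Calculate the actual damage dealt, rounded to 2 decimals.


actual = 400 * 100 / (100 + 50)
= 400 * 100 / 150
= 40000 / 150
= 266.67

266.67 damage


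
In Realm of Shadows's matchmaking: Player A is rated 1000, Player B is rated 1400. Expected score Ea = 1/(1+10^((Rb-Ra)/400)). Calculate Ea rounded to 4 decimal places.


Elo expected score: Ea = 1/(1 + 10^((Rb-Ra)/400))
Rb - Ra = 1400 - 1000 = 400
(Rb-Ra)/400 = 400/400 = 1.0
10^1.0 = 10.0
Ea = 1/(1 + 10.0) = 1/11.0 = 0.0909

0.0909


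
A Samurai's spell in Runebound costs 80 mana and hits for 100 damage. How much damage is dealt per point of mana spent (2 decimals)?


Efficiency = damage / mana
= 100 / 80
= 1.25

1.25 dmg/mana


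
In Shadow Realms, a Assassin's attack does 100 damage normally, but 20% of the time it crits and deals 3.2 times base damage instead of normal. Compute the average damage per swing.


E[dmg] = base * (1 + crit_chance * (crit_mult - 1))
cc as decimal = 20/100 = 0.2
cm - 1 = 3.2 - 1 = 2.2
Bonus factor = 0.2 * 2.2 = 0.44
Total multiplier = 1 + 0.44 = 1.44
Expected damage = 100 * 1.44 = 144.00

144.00 damage


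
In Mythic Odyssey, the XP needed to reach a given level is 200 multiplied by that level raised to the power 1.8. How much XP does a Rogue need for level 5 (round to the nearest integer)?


XP = 200 * level^1.8
Substitute level = 5:
XP = 200 * 5^1.8
= 200 * 18.1195
= 3624

3624 XP


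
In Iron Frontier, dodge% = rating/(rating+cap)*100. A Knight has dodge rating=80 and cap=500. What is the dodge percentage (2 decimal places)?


dodge% = 80 / (80 + 500) * 100
= 80 / 580 * 100
= 0.137931 * 100
= 13.79%

13.79%


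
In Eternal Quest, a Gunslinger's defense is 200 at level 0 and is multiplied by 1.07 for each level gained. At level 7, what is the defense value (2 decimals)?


value = base * growth^level
= 200 * 1.07^7
= 200 * 1.605781
= 321.16

321.16 defense


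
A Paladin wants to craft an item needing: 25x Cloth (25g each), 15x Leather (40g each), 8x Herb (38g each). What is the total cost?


Cost breakdown:
  Cloth: 25 * 25 = 625
  Leather: 15 * 40 = 600
  Herb: 8 * 38 = 304
Total = 625 + 600 + 304 = 1529

1529 gold


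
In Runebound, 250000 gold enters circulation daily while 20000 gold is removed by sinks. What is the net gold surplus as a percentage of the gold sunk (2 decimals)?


Net gold = 250000 - 20000 = 230000
Inflation rate = net / sunk * 100 = 230000 / 20000 * 100
= 11.5 * 100
= 1150.00%

1150.00%


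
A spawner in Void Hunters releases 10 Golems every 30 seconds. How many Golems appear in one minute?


Spawns per minute = count * (60 / interval)
= 10 * (60 / 30)
= 10 * 2.0
= 20.0

20.0 per minute


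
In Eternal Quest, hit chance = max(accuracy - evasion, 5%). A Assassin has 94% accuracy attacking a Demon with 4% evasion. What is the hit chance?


accuracy - evasion = 94 - 4 = 90
Apply floor: max(90, 5) = 90
Hit chance = 90%

90%


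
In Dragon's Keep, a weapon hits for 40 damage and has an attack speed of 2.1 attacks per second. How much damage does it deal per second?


DPS = damage * attack_speed
= 40 * 2.1
= 84.0

84.0 DPS


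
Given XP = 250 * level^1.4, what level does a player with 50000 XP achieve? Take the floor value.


XP = 250 * level^1.4, so level = (XP / 250)^(1/1.4)
= (50000 / 250)^(1/1.4)
= 200.0^0.7143
= 44.0142
Floor: level = 44

level 44


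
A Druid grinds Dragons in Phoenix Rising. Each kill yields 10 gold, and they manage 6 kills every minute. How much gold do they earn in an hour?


Gold per minute = 10 * 6 = 60
Gold per hour = 60 * 60 = 3600

3600 gold/hour


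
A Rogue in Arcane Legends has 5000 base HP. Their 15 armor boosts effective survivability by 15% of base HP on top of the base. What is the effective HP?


EHP = 5000 * (1 + 15/100)
= 5000 * (1 + 0.15)
= 5000 * 1.15
= 5750.0

5750.0 EHP


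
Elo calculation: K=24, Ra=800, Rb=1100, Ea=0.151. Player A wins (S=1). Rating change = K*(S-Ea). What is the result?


Elo update: delta = K * (S - Ea), where S = 1 (wins)
S - Ea = 1 - 0.151 = 0.849
Rating change = 24 * 0.849
= 20.38

20.38 rating points


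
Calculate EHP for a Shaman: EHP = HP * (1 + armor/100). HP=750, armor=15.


EHP = 750 * (1 + 15/100)
= 750 * (1 + 0.15)
= 750 * 1.15
= 862.5

862.5 EHP


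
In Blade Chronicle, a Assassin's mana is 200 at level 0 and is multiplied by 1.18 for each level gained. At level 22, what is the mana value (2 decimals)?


value = base * growth^level
= 200 * 1.18^22
= 200 * 38.142061
= 7628.41

7628.41 mana


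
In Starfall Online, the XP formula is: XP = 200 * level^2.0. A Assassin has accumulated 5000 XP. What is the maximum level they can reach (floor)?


XP = 200 * level^2.0, so level = (XP / 200)^(1/2.0)
= (5000 / 200)^(1/2.0)
= 25.0^0.5
= 5.0
Floor: level = 5

level 5


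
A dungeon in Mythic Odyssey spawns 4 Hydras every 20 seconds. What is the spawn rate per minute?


Spawns per minute = count * (60 / interval)
= 4 * (60 / 20)
= 4 * 3.0
= 12.0

12.0 per minute


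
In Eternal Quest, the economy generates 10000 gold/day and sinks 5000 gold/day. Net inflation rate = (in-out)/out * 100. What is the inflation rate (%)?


Net gold = 10000 - 5000 = 5000
Inflation rate = net / sunk * 100 = 5000 / 5000 * 100
= 1.0 * 100
= 100.00%

100.00%


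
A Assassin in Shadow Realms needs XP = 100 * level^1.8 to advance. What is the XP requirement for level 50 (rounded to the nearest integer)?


XP = 100 * level^1.8
Substitute level = 50:
XP = 100 * 50^1.8
= 100 * 1143.2626
= 114326

114326 XP


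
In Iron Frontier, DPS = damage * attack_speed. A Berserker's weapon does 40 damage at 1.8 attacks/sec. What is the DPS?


DPS = damage * attack_speed
= 40 * 1.8
= 72.0

72.0 DPS


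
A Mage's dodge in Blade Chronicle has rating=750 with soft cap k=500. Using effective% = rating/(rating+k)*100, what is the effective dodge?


effective% = rating / (rating + k) * 100
= 750 / (750 + 500) * 100
= 750 / 1250 * 100
= 0.6 * 100
= 60.00%

60.00%


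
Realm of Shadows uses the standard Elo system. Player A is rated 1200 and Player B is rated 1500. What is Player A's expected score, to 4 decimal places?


Elo expected score: Ea = 1/(1 + 10^((Rb-Ra)/400))
Rb - Ra = 1500 - 1200 = 300
(Rb-Ra)/400 = 300/400 = 0.75
10^0.75 = 5.623413
Ea = 1/(1 + 5.623413) = 1/6.623413 = 0.1510

0.1510


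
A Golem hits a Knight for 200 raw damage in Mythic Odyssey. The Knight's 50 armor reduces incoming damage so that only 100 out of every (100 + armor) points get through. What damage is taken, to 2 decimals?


actual = 200 * 100 / (100 + 50)
= 200 * 100 / 150
= 20000 / 150
= 133.33

133.33 damage


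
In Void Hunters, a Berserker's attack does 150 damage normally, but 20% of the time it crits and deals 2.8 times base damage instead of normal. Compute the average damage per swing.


E[dmg] = base * (1 + crit_chance * (crit_mult - 1))
cc as decimal = 20/100 = 0.2
cm - 1 = 2.8 - 1 = 1.8
Bonus factor = 0.2 * 1.8 = 0.36
Total multiplier = 1 + 0.36 = 1.36
Expected damage = 150 * 1.36 = 204.00

204.00 damage


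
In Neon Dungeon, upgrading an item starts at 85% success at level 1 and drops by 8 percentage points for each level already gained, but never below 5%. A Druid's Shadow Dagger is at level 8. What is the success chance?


raw_rate = 85 - 8 * (8 - 1)
= 85 - 8 * 7
= 85 - 56
= 29
Apply floor: max(29, 5) = 29%

29%


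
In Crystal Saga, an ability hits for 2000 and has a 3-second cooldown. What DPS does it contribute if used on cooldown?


DPS = damage / cooldown
= 2000 / 3
= 666.67

666.67 DPS


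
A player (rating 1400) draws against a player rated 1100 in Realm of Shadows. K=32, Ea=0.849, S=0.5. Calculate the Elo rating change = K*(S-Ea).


Elo update: delta = K * (S - Ea), where S = 0.5 (draws)
S - Ea = 0.5 - 0.849 = -0.349
Rating change = 32 * -0.349
= -11.17

-11.17 rating points


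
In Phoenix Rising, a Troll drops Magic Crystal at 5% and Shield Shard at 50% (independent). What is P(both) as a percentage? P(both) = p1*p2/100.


For independent events, P(both) = P(A) * P(B)
= 5% * 50%
= 250 / 100 %
= 2.5%

2.5%


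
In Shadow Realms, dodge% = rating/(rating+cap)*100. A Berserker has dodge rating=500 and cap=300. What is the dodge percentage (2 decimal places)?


dodge% = 500 / (500 + 300) * 100
= 500 / 800 * 100
= 0.625 * 100
= 62.50%

62.50%


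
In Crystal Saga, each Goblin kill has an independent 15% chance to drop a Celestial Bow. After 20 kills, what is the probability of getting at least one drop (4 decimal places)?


P(at least one) = 1 - P(none) = 1 - (1-p)^n
p = 15/100 = 0.15
1 - p = 0.85
(1 - p)^20 = 0.85^20 = 0.038760
P(at least one) = 1 - 0.038760 = 0.9612

0.9612


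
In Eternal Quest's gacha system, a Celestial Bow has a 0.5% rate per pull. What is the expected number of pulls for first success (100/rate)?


Expected pulls for a geometric distribution = 1/p = 100 / rate%
= 100 / 0.5
= 200.0

200.0 pulls


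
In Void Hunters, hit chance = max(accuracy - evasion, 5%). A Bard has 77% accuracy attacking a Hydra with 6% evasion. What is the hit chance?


accuracy - evasion = 77 - 6 = 71
Apply floor: max(71, 5) = 71
Hit chance = 71%

71%


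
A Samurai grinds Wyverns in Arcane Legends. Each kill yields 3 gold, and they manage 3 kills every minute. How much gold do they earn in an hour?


Gold per minute = 3 * 3 = 9
Gold per hour = 9 * 60 = 540

540 gold/hour


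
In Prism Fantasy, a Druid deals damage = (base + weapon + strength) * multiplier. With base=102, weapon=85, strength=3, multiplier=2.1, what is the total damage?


Sum base + weapon + str = 102 + 85 + 3 = 190
Multiply by 2.1:
190 * 2.1 = 399.0

399.0 damage


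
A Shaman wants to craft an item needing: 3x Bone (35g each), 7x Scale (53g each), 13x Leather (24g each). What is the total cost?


Cost breakdown:
  Bone: 3 * 35 = 105
  Scale: 7 * 53 = 371
  Leather: 13 * 24 = 312
Total = 105 + 371 + 312 = 788

788 gold


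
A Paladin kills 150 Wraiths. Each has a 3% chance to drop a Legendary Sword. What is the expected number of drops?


Expected drops = kills * (drop_rate / 100)
= 150 * (3 / 100)
= 150 * 0.03
= 4.5

4.5 drops


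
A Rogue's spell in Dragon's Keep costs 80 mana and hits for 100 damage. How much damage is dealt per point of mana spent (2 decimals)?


Efficiency = damage / mana
= 100 / 80
= 1.25

1.25 dmg/mana


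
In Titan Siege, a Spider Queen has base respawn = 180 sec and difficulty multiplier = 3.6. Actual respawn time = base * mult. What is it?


Respawn time = base * multiplier
= 180 * 3.6
= 648.0 seconds

648.0 seconds


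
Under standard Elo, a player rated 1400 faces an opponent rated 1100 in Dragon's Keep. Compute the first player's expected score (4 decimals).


Elo expected score: Ea = 1/(1 + 10^((Rb-Ra)/400))
Rb - Ra = 1100 - 1400 = -300
(Rb-Ra)/400 = -300/400 = -0.75
10^-0.75 = 0.177828
Ea = 1/(1 + 0.177828) = 1/1.177828 = 0.8490

0.8490


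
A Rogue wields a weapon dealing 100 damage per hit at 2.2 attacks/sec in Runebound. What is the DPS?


DPS = damage * attack_speed
= 100 * 2.2
= 220.0

220.0 DPS


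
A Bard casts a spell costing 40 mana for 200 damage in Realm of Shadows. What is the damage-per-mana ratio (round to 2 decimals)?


Efficiency = damage / mana
= 200 / 40
= 5.00

5.00 dmg/mana


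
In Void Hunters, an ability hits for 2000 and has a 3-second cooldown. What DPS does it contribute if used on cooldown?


DPS = damage / cooldown
= 2000 / 3
= 666.67

666.67 DPS


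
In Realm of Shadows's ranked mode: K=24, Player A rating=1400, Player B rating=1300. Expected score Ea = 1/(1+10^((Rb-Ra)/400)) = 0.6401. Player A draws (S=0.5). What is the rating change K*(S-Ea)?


Elo update: delta = K * (S - Ea), where S = 0.5 (draws)
S - Ea = 0.5 - 0.6401 = -0.1401
Rating change = 24 * -0.1401
= -3.36

-3.36 rating points


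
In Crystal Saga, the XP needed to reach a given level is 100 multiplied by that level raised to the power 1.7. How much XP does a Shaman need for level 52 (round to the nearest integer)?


XP = 100 * level^1.7
Substitute level = 52:
XP = 100 * 52^1.7
= 100 * 826.4293
= 82643

82643 XP


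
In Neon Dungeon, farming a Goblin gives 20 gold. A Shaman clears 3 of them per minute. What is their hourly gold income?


Gold per minute = 20 * 3 = 60
Gold per hour = 60 * 60 = 3600

3600 gold/hour


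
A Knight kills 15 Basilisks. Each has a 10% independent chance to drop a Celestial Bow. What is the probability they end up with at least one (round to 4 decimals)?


P(at least one) = 1 - P(none) = 1 - (1-p)^n
p = 10/100 = 0.1
1 - p = 0.9
(1 - p)^15 = 0.9^15 = 0.205891
P(at least one) = 1 - 0.205891 = 0.7941

0.7941


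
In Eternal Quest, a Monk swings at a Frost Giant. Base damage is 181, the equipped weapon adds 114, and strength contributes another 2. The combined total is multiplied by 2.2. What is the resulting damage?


Sum base + weapon + str = 181 + 114 + 2 = 297
Multiply by 2.2:
297 * 2.2 = 653.4

653.4 damage


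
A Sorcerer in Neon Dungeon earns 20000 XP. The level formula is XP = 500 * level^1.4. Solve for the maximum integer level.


XP = 500 * level^1.4, so level = (XP / 500)^(1/1.4)
= (20000 / 500)^(1/1.4)
= 40.0^0.7143
= 13.9421
Floor: level = 13

level 13


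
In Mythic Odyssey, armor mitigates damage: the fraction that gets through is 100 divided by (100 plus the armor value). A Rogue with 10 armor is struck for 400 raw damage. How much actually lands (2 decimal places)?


actual = 400 * 100 / (100 + 10)
= 400 * 100 / 110
= 40000 / 110
= 363.64

363.64 damage


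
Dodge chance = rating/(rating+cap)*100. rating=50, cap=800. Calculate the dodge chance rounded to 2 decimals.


dodge% = 50 / (50 + 800) * 100
= 50 / 850 * 100
= 0.058824 * 100
= 5.88%

5.88%


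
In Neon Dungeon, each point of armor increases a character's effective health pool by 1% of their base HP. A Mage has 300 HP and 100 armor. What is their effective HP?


EHP = 300 * (1 + 100/100)
= 300 * (1 + 1.0)
= 300 * 2.0
= 600.0

600.0 EHP


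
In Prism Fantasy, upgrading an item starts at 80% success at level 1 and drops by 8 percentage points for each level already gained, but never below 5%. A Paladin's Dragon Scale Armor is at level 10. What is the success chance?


raw_rate = 80 - 8 * (10 - 1)
= 80 - 8 * 9
= 80 - 72
= 8
Apply floor: max(8, 5) = 8%

8%


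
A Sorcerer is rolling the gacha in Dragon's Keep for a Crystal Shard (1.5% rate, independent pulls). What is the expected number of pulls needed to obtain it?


Expected pulls for a geometric distribution = 1/p = 100 / rate%
= 100 / 1.5
= 66.67

66.67 pulls


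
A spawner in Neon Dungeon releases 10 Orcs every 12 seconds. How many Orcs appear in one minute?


Spawns per minute = count * (60 / interval)
= 10 * (60 / 12)
= 10 * 5.0
= 50.0

50.0 per minute


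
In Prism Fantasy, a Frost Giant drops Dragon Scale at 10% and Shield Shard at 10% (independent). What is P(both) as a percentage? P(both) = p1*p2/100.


For independent events, P(both) = P(A) * P(B)
= 10% * 10%
= 100 / 100 %
= 1.0%

1.0%


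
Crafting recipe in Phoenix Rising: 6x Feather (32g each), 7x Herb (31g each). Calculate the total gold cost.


Cost breakdown:
  Feather: 6 * 32 = 192
  Herb: 7 * 31 = 217
Total = 192 + 217 = 409

409 gold


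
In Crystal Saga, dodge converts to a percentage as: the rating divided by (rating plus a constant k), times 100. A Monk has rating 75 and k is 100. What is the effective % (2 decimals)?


effective% = rating / (rating + k) * 100
= 75 / (75 + 100) * 100
= 75 / 175 * 100
= 0.428571 * 100
= 42.86%

42.86%


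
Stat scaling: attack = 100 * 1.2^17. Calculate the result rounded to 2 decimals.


value = base * growth^level
= 100 * 1.2^17
= 100 * 22.186111
= 2218.61

2218.61 attack


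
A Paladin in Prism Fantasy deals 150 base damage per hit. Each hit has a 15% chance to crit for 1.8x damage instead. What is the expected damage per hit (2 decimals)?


E[dmg] = base * (1 + crit_chance * (crit_mult - 1))
cc as decimal = 15/100 = 0.15
cm - 1 = 1.8 - 1 = 0.8
Bonus factor = 0.15 * 0.8 = 0.12
Total multiplier = 1 + 0.12 = 1.12
Expected damage = 150 * 1.12 = 168.00

168.00 damage


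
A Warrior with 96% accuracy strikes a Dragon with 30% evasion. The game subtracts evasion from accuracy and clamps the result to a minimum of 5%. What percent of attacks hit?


accuracy - evasion = 96 - 30 = 66
Apply floor: max(66, 5) = 66
Hit chance = 66%

66%


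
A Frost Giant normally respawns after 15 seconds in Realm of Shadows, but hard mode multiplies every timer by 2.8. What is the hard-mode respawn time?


Respawn time = base * multiplier
= 15 * 2.8
= 42.0 seconds

42.0 seconds


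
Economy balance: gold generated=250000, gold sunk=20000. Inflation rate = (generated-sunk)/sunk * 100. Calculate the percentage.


Net gold = 250000 - 20000 = 230000
Inflation rate = net / sunk * 100 = 230000 / 20000 * 100
= 11.5 * 100
= 1150.00%

1150.00%


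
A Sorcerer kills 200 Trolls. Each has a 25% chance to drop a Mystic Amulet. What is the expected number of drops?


Expected drops = kills * (drop_rate / 100)
= 200 * (25 / 100)
= 200 * 0.25
= 50.0

50.0 drops


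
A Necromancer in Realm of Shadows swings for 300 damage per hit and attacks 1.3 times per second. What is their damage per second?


DPS = damage * attack_speed
= 300 * 1.3
= 390.0

390.0 DPS


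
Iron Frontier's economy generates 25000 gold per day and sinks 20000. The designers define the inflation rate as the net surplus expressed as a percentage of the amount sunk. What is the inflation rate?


Net gold = 25000 - 20000 = 5000
Inflation rate = net / sunk * 100 = 5000 / 20000 * 100
= 0.25 * 100
= 25.00%

25.00%


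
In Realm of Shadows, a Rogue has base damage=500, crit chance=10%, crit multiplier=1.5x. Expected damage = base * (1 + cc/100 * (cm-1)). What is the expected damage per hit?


E[dmg] = base * (1 + crit_chance * (crit_mult - 1))
cc as decimal = 10/100 = 0.1
cm - 1 = 1.5 - 1 = 0.5
Bonus factor = 0.1 * 0.5 = 0.05
Total multiplier = 1 + 0.05 = 1.05
Expected damage = 500 * 1.05 = 525.00

525.00 damage


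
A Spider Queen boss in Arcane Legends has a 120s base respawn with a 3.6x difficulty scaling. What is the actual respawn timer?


Respawn time = base * multiplier
= 120 * 3.6
= 432.0 seconds

432.0 seconds


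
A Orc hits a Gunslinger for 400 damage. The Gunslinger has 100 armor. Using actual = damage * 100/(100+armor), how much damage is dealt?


actual = 400 * 100 / (100 + 100)
= 400 * 100 / 200
= 40000 / 200
= 200.00

200.00 damage


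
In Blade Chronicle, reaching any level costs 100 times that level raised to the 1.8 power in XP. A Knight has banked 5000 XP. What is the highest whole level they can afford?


XP = 100 * level^1.8, so level = (XP / 100)^(1/1.8)
= (5000 / 100)^(1/1.8)
= 50.0^0.5556
= 8.7876
Floor: level = 8

level 8


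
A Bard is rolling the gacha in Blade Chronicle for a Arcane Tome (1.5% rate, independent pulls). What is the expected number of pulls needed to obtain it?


Expected pulls for a geometric distribution = 1/p = 100 / rate%
= 100 / 1.5
= 66.67

66.67 pulls


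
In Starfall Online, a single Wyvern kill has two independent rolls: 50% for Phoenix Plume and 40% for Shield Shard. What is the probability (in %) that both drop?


For independent events, P(both) = P(A) * P(B)
= 50% * 40%
= 2000 / 100 %
= 20.0%

20.0%


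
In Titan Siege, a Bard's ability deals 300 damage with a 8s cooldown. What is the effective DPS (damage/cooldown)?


DPS = damage / cooldown
= 300 / 8
= 37.50

37.50 DPS


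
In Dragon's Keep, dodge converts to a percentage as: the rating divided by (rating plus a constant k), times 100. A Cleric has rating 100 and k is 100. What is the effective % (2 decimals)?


effective% = rating / (rating + k) * 100
= 100 / (100 + 100) * 100
= 100 / 200 * 100
= 0.5 * 100
= 50.00%

50.00%


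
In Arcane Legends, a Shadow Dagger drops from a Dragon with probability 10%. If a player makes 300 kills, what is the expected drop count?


Expected drops = kills * (drop_rate / 100)
= 300 * (10 / 100)
= 300 * 0.1
= 30.0

30.0 drops


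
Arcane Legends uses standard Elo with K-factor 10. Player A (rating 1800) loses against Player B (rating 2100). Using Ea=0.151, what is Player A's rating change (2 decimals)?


Elo update: delta = K * (S - Ea), where S = 0 (loses)
S - Ea = 0 - 0.151 = -0.151
Rating change = 10 * -0.151
= -1.51

-1.51 rating points


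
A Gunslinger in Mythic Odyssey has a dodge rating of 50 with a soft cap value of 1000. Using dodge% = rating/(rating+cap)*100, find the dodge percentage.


dodge% = 50 / (50 + 1000) * 100
= 50 / 1050 * 100
= 0.047619 * 100
= 4.76%

4.76%


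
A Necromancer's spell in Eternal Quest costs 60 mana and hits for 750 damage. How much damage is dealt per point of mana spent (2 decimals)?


Efficiency = damage / mana
= 750 / 60
= 12.50

12.50 dmg/mana


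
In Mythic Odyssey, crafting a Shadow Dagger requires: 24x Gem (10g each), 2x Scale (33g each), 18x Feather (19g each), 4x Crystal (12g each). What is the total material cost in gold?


Cost breakdown:
  Gem: 24 * 10 = 240
  Scale: 2 * 33 = 66
  Feather: 18 * 19 = 342
  Crystal: 4 * 12 = 48
Total = 240 + 66 + 342 + 48 = 696

696 gold


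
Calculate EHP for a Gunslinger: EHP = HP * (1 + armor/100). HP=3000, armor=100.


EHP = 3000 * (1 + 100/100)
= 3000 * (1 + 1.0)
= 3000 * 2.0
= 6000.0

6000.0 EHP


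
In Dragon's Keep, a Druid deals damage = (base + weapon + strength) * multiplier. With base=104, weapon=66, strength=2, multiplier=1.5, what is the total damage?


Sum base + weapon + str = 104 + 66 + 2 = 172
Multiply by 1.5:
172 * 1.5 = 258.0

258.0 damage


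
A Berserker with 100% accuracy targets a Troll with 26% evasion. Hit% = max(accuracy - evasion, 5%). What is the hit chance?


accuracy - evasion = 100 - 26 = 74
Apply floor: max(74, 5) = 74
Hit chance = 74%

74%


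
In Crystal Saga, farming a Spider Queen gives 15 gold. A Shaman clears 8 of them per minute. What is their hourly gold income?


Gold per minute = 15 * 8 = 120
Gold per hour = 120 * 60 = 7200

7200 gold/hour


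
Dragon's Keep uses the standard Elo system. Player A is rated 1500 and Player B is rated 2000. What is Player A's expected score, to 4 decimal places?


Elo expected score: Ea = 1/(1 + 10^((Rb-Ra)/400))
Rb - Ra = 2000 - 1500 = 500
(Rb-Ra)/400 = 500/400 = 1.25
10^1.25 = 17.782794
Ea = 1/(1 + 17.782794) = 1/18.782794 = 0.0532

0.0532


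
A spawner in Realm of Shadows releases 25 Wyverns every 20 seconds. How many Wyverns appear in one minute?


Spawns per minute = count * (60 / interval)
= 25 * (60 / 20)
= 25 * 3.0
= 75.0

75.0 per minute


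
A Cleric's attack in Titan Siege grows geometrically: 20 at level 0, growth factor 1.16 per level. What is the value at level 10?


value = base * growth^level
= 20 * 1.16^10
= 20 * 4.411435
= 88.23

88.23 attack


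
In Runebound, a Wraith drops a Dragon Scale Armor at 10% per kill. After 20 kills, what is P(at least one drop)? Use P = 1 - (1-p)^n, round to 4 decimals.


P(at least one) = 1 - P(none) = 1 - (1-p)^n
p = 10/100 = 0.1
1 - p = 0.9
(1 - p)^20 = 0.9^20 = 0.121577
P(at least one) = 1 - 0.121577 = 0.8784

0.8784


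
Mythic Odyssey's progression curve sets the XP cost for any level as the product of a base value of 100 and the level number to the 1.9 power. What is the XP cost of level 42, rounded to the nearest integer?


XP = 100 * level^1.9
Substitute level = 42:
XP = 100 * 42^1.9
= 100 * 1213.8741
= 121387

121387 XP


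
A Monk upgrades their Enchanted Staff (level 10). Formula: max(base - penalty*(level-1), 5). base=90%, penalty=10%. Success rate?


raw_rate = 90 - 10 * (10 - 1)
= 90 - 10 * 9
= 90 - 90
= 0
Apply floor: max(0, 5) = 5%

5%


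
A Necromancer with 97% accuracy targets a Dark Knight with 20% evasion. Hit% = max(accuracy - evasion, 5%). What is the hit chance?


accuracy - evasion = 97 - 20 = 77
Apply floor: max(77, 5) = 77
Hit chance = 77%

77%


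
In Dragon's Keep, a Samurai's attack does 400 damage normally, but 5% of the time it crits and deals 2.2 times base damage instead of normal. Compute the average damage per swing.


E[dmg] = base * (1 + crit_chance * (crit_mult - 1))
cc as decimal = 5/100 = 0.05
cm - 1 = 2.2 - 1 = 1.2
Bonus factor = 0.05 * 1.2 = 0.06
Total multiplier = 1 + 0.06 = 1.06
Expected damage = 400 * 1.06 = 424.00

424.00 damage


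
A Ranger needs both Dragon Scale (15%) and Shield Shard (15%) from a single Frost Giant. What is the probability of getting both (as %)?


For independent events, P(both) = P(A) * P(B)
= 15% * 15%
= 225 / 100 %
= 2.25%

2.25%


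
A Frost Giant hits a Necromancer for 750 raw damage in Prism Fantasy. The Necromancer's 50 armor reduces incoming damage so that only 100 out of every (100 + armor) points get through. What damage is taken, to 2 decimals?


actual = 750 * 100 / (100 + 50)
= 750 * 100 / 150
= 75000 / 150
= 500.00

500.00 damage


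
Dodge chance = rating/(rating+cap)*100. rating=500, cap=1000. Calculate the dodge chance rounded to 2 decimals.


dodge% = 500 / (500 + 1000) * 100
= 500 / 1500 * 100
= 0.333333 * 100
= 33.33%

33.33%


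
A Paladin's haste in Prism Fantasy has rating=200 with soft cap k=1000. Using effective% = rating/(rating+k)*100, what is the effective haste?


effective% = rating / (rating + k) * 100
= 200 / (200 + 1000) * 100
= 200 / 1200 * 100
= 0.166667 * 100
= 16.67%

16.67%


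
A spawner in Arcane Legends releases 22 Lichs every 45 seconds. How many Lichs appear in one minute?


Spawns per minute = count * (60 / interval)
= 22 * (60 / 45)
= 22 * 1.3333
= 29.33

29.33 per minute


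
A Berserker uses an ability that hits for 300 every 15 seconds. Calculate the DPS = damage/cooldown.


DPS = damage / cooldown
= 300 / 15
= 20.00

20.00 DPS


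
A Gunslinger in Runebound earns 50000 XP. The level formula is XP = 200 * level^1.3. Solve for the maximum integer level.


XP = 200 * level^1.3, so level = (XP / 200)^(1/1.3)
= (50000 / 200)^(1/1.3)
= 250.0^0.7692
= 69.9148
Floor: level = 69

level 69


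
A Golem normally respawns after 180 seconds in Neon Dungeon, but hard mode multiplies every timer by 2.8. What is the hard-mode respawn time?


Respawn time = base * multiplier
= 180 * 2.8
= 504.0 seconds

504.0 seconds


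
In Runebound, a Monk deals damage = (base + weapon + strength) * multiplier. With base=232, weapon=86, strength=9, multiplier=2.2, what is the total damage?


Sum base + weapon + str = 232 + 86 + 9 = 327
Multiply by 2.2:
327 * 2.2 = 719.4

719.4 damage


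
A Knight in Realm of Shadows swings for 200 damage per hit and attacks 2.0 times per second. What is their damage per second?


DPS = damage * attack_speed
= 200 * 2.0
= 400.0

400.0 DPS


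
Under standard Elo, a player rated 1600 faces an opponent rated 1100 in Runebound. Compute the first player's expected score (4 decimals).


Elo expected score: Ea = 1/(1 + 10^((Rb-Ra)/400))
Rb - Ra = 1100 - 1600 = -500
(Rb-Ra)/400 = -500/400 = -1.25
10^-1.25 = 0.056234
Ea = 1/(1 + 0.056234) = 1/1.056234 = 0.9468

0.9468


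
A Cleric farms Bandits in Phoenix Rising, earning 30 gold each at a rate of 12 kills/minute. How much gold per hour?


Gold per minute = 30 * 12 = 360
Gold per hour = 360 * 60 = 21600

21600 gold/hour


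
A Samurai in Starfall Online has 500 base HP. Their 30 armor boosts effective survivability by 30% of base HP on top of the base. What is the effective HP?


EHP = 500 * (1 + 30/100)
= 500 * (1 + 0.3)
= 500 * 1.3
= 650.0

650.0 EHP
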